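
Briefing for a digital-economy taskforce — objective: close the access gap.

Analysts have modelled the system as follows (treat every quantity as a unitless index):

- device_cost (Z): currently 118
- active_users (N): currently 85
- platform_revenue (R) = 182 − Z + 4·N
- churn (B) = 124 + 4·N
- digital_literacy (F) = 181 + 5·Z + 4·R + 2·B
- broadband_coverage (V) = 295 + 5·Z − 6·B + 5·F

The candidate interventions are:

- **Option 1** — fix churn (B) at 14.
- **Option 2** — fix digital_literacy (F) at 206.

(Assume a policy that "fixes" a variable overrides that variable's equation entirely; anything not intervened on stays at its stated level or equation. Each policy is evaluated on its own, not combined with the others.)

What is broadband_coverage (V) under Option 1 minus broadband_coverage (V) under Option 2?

13745

Option 1 (B := 14):
  Z = 118
  N = 85
  R = 182 − 118 + 4·85 = 404
  B = 14
  F = 181 + 5·118 + 4·404 + 2·14 = 2415
  V = 295 + 5·118 − 6·14 + 5·2415 = 12876
Option 2 (F := 206):
  Z = 118
  N = 85
  R = 182 − 118 + 4·85 = 404
  B = 124 + 4·85 = 464
  F = 206
  V = 295 + 5·118 − 6·464 + 5·206 = -869
V: 12876 − (-869) = 13745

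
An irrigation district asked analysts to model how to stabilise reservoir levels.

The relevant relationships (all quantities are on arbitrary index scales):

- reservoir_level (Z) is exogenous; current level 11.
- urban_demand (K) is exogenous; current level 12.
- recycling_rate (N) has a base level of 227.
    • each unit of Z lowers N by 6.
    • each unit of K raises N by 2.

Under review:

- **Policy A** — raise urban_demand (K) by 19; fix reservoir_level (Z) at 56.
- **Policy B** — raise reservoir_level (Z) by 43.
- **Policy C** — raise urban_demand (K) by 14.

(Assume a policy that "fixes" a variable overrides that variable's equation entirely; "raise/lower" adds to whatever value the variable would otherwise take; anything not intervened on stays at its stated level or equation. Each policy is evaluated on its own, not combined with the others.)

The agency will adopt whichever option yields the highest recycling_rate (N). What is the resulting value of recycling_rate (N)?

213

Policy A (K + 19, Z := 56):
  Z = 56
  K = 12 + 19 = 31
  N = 227 − 6·56 + 2·31 = -47
Policy B (Z + 43):
  Z = 11 + 43 = 54
  K = 12
  N = 227 − 6·54 + 2·12 = -73
Policy C (K + 14):
  Z = 11
  K = 12 + 14 = 26
  N = 227 − 6·11 + 2·26 = 213
Comparing — Policy A: N=-47, Policy B: N=-73, Policy C: N=213. Highest is 213 (Policy C).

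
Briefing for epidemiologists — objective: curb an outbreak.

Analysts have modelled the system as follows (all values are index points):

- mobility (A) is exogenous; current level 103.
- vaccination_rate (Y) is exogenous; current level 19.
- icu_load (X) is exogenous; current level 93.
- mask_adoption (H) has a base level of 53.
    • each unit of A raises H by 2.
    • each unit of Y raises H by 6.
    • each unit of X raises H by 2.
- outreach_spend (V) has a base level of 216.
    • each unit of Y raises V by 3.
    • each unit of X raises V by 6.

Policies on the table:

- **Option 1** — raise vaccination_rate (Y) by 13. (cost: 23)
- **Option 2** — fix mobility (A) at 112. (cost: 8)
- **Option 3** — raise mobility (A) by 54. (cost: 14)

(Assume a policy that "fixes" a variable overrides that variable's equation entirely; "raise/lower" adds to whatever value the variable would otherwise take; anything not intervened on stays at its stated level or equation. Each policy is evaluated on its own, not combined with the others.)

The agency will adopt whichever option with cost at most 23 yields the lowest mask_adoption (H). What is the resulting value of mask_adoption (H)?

577

Option 1 (Y + 13):
  A = 103
  Y = 19 + 13 = 32
  X = 93
  H = 53 + 2·103 + 6·32 + 2·93 = 637
Option 2 (A := 112):
  A = 112
  Y = 19
  X = 93
  H = 53 + 2·112 + 6·19 + 2·93 = 577
Option 3 (A + 54):
  A = 103 + 54 = 157
  Y = 19
  X = 93
  H = 53 + 2·157 + 6·19 + 2·93 = 667
Comparing — Option 1: H=637, Option 2: H=577, Option 3: H=667. Lowest is 577 (Option 2).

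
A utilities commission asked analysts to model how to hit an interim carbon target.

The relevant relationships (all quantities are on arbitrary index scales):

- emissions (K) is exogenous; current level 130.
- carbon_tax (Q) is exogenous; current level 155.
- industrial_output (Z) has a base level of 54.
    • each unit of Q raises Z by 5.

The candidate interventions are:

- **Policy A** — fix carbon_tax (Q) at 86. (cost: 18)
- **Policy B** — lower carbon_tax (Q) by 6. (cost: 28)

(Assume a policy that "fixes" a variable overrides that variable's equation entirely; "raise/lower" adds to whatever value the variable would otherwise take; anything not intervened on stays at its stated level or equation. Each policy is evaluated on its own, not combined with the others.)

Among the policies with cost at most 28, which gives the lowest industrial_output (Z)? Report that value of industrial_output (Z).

Policy A (Q := 86):
  Q = 86
  Z = 54 + 5·86 = 484
Policy B (Q − 6):
  Q = 155 − 6 = 149
  Z = 54 + 5·149 = 799
Comparing — Policy A: Z=484, Policy B: Z=799. Lowest is 484 (Policy A).

484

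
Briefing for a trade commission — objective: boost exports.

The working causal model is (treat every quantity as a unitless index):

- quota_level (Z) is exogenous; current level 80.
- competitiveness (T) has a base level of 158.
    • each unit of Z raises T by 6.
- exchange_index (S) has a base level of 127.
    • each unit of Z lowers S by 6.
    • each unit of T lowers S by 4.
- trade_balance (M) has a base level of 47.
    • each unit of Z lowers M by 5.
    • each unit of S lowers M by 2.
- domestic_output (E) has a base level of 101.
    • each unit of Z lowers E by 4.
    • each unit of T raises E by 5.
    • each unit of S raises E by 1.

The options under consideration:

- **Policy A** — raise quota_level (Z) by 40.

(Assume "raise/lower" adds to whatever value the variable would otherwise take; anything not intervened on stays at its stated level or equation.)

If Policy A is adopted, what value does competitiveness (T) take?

Policy A (Z + 40):
  Z = 80 + 40 = 120
  T = 158 + 6·120 = 878

878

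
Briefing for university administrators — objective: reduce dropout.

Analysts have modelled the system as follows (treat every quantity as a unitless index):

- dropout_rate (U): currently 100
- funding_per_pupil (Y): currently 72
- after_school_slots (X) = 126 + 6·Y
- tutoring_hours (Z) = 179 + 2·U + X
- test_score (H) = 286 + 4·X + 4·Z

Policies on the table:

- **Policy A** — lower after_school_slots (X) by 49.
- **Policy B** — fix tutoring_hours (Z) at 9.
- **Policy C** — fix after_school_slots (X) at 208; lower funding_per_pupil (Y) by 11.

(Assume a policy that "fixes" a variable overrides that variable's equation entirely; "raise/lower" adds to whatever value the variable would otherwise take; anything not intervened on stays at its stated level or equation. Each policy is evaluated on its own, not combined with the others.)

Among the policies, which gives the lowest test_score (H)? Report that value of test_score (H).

Policy A (X − 49):
  U = 100
  Y = 72
  X = 126 + 6·72 (−49 from intervention) = 509
  Z = 179 + 2·100 + 509 = 888
  H = 286 + 4·509 + 4·888 = 5874
Policy B (Z := 9):
  U = 100
  Y = 72
  X = 126 + 6·72 = 558
  Z = 9
  H = 286 + 4·558 + 4·9 = 2554
Policy C (X := 208, Y − 11):
  U = 100
  Y = 72 − 11 = 61
  X = 208
  Z = 179 + 2·100 + 208 = 587
  H = 286 + 4·208 + 4·587 = 3466
Comparing — Policy A: H=5874, Policy B: H=2554, Policy C: H=3466. Lowest is 2554 (Policy B).

2554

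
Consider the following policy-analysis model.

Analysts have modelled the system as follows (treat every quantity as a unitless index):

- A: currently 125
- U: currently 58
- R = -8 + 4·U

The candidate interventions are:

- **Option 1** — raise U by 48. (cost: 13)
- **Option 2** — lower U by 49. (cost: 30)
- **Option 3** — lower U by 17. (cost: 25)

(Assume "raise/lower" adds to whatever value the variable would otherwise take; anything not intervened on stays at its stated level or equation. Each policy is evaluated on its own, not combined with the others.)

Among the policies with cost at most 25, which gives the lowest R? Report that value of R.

156

Option 1 (U + 48):
  U = 58 + 48 = 106
  R = -8 + 4·106 = 416
Option 3 (U − 17):
  U = 58 − 17 = 41
  R = -8 + 4·41 = 156
Comparing — Option 1: R=416, Option 3: R=156. Lowest is 156 (Option 3).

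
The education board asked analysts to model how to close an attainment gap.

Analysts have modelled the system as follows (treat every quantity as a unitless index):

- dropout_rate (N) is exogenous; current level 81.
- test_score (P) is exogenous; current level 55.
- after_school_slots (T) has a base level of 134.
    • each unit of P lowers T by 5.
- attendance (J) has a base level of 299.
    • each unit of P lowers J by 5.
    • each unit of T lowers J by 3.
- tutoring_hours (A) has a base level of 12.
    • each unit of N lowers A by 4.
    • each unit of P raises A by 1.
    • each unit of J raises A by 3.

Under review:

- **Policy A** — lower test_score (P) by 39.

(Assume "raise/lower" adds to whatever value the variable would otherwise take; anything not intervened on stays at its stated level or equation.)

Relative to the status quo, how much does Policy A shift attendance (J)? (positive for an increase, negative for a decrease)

Baseline:
  P = 55
  T = 134 − 5·55 = -141
  J = 299 − 5·55 − 3·(-141) = 447
Policy A (P − 39):
  P = 55 − 39 = 16
  T = 134 − 5·16 = 54
  J = 299 − 5·16 − 3·54 = 57
Change in J: 57 − 447 = -390

-390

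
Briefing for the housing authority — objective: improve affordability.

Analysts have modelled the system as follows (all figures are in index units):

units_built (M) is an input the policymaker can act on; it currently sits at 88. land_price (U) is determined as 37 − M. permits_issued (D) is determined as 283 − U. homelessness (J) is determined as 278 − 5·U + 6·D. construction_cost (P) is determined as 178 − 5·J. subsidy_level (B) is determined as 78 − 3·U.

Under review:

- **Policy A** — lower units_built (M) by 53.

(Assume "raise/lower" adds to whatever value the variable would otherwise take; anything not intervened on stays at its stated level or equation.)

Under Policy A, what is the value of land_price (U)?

2

Policy A (M − 53):
  M = 88 − 53 = 35
  U = 37 − 35 = 2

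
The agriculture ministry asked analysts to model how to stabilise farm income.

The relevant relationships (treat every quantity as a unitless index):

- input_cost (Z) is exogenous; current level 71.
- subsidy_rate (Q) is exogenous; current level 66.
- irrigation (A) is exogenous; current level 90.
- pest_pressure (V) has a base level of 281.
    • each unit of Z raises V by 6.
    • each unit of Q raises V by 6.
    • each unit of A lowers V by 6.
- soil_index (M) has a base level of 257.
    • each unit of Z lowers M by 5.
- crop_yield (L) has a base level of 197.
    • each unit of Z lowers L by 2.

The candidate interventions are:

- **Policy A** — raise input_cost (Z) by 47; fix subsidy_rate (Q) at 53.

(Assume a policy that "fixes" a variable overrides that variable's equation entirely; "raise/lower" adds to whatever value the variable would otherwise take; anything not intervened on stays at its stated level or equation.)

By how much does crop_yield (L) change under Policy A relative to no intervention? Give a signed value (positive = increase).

Baseline:
  Z = 71
  L = 197 − 2·71 = 55
Policy A (Z + 47, Q := 53):
  Z = 71 + 47 = 118
  L = 197 − 2·118 = -39
Change in L: -39 − 55 = -94

-94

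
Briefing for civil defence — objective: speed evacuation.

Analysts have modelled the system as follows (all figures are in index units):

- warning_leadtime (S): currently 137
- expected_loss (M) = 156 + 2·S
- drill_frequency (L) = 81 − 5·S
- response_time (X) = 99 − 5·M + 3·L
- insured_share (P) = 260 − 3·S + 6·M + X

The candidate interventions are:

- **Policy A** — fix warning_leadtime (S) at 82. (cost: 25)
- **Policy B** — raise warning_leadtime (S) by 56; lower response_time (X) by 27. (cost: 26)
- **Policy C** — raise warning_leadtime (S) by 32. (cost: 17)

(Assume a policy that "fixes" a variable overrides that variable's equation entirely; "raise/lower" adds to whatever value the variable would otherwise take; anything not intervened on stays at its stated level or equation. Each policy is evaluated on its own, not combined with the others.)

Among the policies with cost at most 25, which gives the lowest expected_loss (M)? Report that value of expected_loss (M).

320

Policy A (S := 82):
  S = 82
  M = 156 + 2·82 = 320
Policy C (S + 32):
  S = 137 + 32 = 169
  M = 156 + 2·169 = 494
Comparing — Policy A: M=320, Policy C: M=494. Lowest is 320 (Policy A).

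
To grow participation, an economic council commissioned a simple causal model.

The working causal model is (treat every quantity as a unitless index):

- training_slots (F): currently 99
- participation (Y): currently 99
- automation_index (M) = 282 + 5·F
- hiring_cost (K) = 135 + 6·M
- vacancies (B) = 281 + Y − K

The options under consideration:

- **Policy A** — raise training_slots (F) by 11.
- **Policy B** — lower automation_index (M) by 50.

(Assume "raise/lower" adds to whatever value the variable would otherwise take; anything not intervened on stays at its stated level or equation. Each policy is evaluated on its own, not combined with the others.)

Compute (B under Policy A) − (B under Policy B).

Policy A (F + 11):
  F = 99 + 11 = 110
  Y = 99
  M = 282 + 5·110 = 832
  K = 135 + 6·832 = 5127
  B = 281 + 99 − 5127 = -4747
Policy B (M − 50):
  F = 99
  Y = 99
  M = 282 + 5·99 (−50 from intervention) = 727
  K = 135 + 6·727 = 4497
  B = 281 + 99 − 4497 = -4117
B: -4747 − (-4117) = -630

-630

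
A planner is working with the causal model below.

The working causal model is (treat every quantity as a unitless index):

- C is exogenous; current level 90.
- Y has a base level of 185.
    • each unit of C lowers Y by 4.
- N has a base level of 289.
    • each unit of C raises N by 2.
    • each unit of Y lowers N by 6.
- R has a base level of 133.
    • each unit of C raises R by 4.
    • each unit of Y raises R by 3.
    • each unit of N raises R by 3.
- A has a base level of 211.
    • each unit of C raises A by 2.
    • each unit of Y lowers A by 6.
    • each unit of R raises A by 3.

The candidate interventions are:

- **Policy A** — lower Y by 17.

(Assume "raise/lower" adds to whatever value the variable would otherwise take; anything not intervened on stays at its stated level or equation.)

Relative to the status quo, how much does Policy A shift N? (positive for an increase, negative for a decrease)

Baseline:
  C = 90
  Y = 185 − 4·90 = -175
  N = 289 + 2·90 − 6·(-175) = 1519
Policy A (Y − 17):
  C = 90
  Y = 185 − 4·90 (−17 from intervention) = -192
  N = 289 + 2·90 − 6·(-192) = 1621
Change in N: 1621 − 1519 = 102

102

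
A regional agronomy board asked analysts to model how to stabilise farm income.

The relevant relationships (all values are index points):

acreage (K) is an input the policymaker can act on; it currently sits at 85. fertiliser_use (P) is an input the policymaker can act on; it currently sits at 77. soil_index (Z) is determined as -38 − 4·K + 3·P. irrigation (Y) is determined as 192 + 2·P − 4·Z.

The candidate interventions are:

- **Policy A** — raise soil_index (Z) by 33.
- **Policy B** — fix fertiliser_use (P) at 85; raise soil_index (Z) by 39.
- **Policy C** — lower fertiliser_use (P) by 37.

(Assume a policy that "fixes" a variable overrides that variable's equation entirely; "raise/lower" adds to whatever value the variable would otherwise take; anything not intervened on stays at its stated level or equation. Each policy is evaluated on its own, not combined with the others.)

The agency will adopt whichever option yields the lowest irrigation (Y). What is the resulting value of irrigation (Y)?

698

Policy A (Z + 33):
  K = 85
  P = 77
  Z = -38 − 4·85 + 3·77 (+33 from intervention) = -114
  Y = 192 + 2·77 − 4·(-114) = 802
Policy B (P := 85, Z + 39):
  K = 85
  P = 85
  Z = -38 − 4·85 + 3·85 (+39 from intervention) = -84
  Y = 192 + 2·85 − 4·(-84) = 698
Policy C (P − 37):
  K = 85
  P = 77 − 37 = 40
  Z = -38 − 4·85 + 3·40 = -258
  Y = 192 + 2·40 − 4·(-258) = 1304
Comparing — Policy A: Y=802, Policy B: Y=698, Policy C: Y=1304. Lowest is 698 (Policy B).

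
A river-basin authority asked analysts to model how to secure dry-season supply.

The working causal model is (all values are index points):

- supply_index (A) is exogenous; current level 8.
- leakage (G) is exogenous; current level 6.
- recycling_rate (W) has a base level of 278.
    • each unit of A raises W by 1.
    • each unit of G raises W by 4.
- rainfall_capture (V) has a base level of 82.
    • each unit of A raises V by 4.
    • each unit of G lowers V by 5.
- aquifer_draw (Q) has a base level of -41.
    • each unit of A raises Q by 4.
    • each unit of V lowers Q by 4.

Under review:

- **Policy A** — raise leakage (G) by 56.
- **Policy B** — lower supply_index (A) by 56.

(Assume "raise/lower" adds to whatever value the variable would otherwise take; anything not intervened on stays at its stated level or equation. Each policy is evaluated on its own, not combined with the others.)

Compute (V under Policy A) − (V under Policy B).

Policy A (G + 56):
  A = 8
  G = 6 + 56 = 62
  V = 82 + 4·8 − 5·62 = -196
Policy B (A − 56):
  A = 8 − 56 = -48
  G = 6
  V = 82 + 4·(-48) − 5·6 = -140
V: -196 − (-140) = -56

-56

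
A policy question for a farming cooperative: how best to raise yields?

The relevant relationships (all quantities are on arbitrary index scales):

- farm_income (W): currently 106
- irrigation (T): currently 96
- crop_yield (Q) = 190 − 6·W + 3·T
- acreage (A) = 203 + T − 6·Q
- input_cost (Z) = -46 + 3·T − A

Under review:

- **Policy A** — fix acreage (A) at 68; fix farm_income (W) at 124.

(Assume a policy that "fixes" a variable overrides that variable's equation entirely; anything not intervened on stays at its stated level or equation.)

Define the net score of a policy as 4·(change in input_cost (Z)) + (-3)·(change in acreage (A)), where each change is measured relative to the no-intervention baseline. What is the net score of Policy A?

Baseline:
  W = 106
  T = 96
  Q = 190 − 6·106 + 3·96 = -158
  A = 203 + 96 − 6·(-158) = 1247
  Z = -46 + 3·96 − 1247 = -1005
Policy A (A := 68, W := 124):
  W = 124
  T = 96
  Q = 190 − 6·124 + 3·96 = -266
  A = 68
  Z = -46 + 3·96 − 68 = 174
ΔZ = 174 − (-1005) = 1179; ΔA = 68 − 1247 = -1179
Score = 4·1179 + (-3)·(-1179) = 8253

8253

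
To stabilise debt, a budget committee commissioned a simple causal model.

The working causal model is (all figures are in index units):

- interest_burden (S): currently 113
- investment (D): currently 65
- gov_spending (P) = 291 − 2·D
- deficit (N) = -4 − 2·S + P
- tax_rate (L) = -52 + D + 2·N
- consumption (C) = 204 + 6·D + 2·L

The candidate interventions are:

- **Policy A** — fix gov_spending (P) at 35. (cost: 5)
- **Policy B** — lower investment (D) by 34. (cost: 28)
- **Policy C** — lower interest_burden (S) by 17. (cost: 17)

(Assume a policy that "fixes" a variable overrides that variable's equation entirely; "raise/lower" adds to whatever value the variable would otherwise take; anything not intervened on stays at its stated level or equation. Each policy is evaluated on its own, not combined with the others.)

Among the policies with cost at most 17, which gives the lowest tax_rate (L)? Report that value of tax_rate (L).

Policy A (P := 35):
  S = 113
  D = 65
  P = 35
  N = -4 − 2·113 + 35 = -195
  L = -52 + 65 + 2·(-195) = -377
Policy C (S − 17):
  S = 113 − 17 = 96
  D = 65
  P = 291 − 2·65 = 161
  N = -4 − 2·96 + 161 = -35
  L = -52 + 65 + 2·(-35) = -57
Comparing — Policy A: L=-377, Policy C: L=-57. Lowest is -377 (Policy A).

-377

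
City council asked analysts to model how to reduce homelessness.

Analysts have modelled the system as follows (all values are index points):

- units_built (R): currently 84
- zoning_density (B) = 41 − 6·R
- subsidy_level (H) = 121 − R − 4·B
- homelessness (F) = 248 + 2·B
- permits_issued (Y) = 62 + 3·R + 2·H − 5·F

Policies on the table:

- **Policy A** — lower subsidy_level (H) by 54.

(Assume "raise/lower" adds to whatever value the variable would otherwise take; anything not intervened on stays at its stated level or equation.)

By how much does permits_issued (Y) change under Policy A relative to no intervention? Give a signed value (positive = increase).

Baseline:
  R = 84
  B = 41 − 6·84 = -463
  H = 121 − 84 − 4·(-463) = 1889
  F = 248 + 2·(-463) = -678
  Y = 62 + 3·84 + 2·1889 − 5·(-678) = 7482
Policy A (H − 54):
  R = 84
  B = 41 − 6·84 = -463
  H = 121 − 84 − 4·(-463) (−54 from intervention) = 1835
  F = 248 + 2·(-463) = -678
  Y = 62 + 3·84 + 2·1835 − 5·(-678) = 7374
Change in Y: 7374 − 7482 = -108

-108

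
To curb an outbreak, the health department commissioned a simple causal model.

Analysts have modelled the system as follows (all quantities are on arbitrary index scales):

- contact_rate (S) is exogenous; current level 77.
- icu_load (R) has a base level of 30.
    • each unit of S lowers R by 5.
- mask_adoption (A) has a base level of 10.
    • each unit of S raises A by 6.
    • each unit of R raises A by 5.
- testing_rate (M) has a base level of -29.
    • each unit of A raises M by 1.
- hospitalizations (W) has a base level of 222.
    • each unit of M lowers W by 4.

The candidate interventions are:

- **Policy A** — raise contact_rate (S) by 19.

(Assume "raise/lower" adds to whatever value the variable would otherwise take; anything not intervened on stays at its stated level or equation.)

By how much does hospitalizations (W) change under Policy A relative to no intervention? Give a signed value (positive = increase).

Baseline:
  S = 77
  R = 30 − 5·77 = -355
  A = 10 + 6·77 + 5·(-355) = -1303
  M = -29 + (-1303) = -1332
  W = 222 − 4·(-1332) = 5550
Policy A (S + 19):
  S = 77 + 19 = 96
  R = 30 − 5·96 = -450
  A = 10 + 6·96 + 5·(-450) = -1664
  M = -29 + (-1664) = -1693
  W = 222 − 4·(-1693) = 6994
Change in W: 6994 − 5550 = 1444

1444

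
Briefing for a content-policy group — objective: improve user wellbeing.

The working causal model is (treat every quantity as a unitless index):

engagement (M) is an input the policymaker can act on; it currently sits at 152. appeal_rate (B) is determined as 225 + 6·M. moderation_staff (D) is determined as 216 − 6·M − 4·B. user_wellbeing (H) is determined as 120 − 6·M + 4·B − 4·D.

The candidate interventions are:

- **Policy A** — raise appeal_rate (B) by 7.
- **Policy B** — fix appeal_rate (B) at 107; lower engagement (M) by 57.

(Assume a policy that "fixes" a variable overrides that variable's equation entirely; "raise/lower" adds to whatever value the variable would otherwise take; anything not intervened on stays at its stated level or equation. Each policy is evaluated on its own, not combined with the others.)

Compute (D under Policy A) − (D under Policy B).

-4490

Policy A (B + 7):
  M = 152
  B = 225 + 6·152 (+7 from intervention) = 1144
  D = 216 − 6·152 − 4·1144 = -5272
Policy B (B := 107, M − 57):
  M = 152 − 57 = 95
  B = 107
  D = 216 − 6·95 − 4·107 = -782
D: -5272 − (-782) = -4490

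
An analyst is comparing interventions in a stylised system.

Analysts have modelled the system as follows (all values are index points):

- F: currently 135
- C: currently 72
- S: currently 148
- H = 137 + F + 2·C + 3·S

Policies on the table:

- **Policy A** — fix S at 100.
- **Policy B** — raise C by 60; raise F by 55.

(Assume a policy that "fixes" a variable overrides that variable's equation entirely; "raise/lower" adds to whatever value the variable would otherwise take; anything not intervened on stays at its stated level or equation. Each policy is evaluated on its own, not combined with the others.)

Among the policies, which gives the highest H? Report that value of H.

1035

Policy A (S := 100):
  F = 135
  C = 72
  S = 100
  H = 137 + 135 + 2·72 + 3·100 = 716
Policy B (C + 60, F + 55):
  F = 135 + 55 = 190
  C = 72 + 60 = 132
  S = 148
  H = 137 + 190 + 2·132 + 3·148 = 1035
Comparing — Policy A: H=716, Policy B: H=1035. Highest is 1035 (Policy B).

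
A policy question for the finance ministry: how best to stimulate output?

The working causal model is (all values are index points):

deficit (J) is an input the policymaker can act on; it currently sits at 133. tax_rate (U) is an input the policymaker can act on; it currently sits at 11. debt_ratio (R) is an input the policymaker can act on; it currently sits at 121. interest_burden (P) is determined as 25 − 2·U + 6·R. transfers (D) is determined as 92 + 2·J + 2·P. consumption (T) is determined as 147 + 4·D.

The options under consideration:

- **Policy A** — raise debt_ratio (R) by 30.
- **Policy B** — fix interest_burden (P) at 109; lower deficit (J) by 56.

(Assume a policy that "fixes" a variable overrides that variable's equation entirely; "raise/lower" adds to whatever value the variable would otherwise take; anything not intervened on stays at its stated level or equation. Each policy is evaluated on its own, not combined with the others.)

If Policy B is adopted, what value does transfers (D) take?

464

Policy B (P := 109, J − 56):
  J = 133 − 56 = 77
  U = 11
  R = 121
  P = 109
  D = 92 + 2·77 + 2·109 = 464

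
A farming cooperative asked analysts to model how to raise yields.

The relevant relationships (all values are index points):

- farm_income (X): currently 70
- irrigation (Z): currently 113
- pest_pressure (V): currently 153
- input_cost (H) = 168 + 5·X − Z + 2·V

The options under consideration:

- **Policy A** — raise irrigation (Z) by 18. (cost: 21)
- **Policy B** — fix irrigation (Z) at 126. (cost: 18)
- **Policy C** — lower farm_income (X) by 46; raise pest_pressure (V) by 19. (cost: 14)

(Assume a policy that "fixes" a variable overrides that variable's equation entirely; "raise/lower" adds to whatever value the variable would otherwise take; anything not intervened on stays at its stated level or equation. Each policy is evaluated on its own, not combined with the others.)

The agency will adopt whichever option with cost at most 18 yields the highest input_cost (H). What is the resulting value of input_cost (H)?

698

Policy B (Z := 126):
  X = 70
  Z = 126
  V = 153
  H = 168 + 5·70 − 126 + 2·153 = 698
Policy C (X − 46, V + 19):
  X = 70 − 46 = 24
  Z = 113
  V = 153 + 19 = 172
  H = 168 + 5·24 − 113 + 2·172 = 519
Comparing — Policy B: H=698, Policy C: H=519. Highest is 698 (Policy B).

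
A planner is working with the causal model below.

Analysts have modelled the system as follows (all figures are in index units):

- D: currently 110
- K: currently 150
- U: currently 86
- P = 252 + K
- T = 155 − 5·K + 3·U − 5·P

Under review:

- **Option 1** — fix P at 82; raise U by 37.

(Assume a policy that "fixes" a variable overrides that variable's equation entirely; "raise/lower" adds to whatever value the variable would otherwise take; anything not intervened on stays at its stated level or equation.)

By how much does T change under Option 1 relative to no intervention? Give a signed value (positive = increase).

1711

Baseline:
  K = 150
  U = 86
  P = 252 + 150 = 402
  T = 155 − 5·150 + 3·86 − 5·402 = -2347
Option 1 (P := 82, U + 37):
  K = 150
  U = 86 + 37 = 123
  P = 82
  T = 155 − 5·150 + 3·123 − 5·82 = -636
Change in T: -636 − (-2347) = 1711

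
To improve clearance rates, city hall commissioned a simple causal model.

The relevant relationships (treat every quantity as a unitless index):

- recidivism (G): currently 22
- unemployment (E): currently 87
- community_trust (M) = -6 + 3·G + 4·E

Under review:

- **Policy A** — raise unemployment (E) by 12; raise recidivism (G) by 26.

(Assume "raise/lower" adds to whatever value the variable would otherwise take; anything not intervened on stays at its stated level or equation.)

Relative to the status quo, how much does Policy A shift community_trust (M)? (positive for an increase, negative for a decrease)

Baseline:
  G = 22
  E = 87
  M = -6 + 3·22 + 4·87 = 408
Policy A (E + 12, G + 26):
  G = 22 + 26 = 48
  E = 87 + 12 = 99
  M = -6 + 3·48 + 4·99 = 534
Change in M: 534 − 408 = 126

126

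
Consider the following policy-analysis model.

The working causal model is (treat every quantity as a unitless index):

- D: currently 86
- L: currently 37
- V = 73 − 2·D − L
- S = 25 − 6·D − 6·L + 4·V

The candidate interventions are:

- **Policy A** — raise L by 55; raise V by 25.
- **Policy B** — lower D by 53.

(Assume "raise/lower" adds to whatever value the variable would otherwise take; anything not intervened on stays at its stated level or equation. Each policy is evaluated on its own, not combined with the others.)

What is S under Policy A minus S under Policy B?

-1192

Policy A (L + 55, V + 25):
  D = 86
  L = 37 + 55 = 92
  V = 73 − 2·86 − 92 (+25 from intervention) = -166
  S = 25 − 6·86 − 6·92 + 4·(-166) = -1707
Policy B (D − 53):
  D = 86 − 53 = 33
  L = 37
  V = 73 − 2·33 − 37 = -30
  S = 25 − 6·33 − 6·37 + 4·(-30) = -515
S: -1707 − (-515) = -1192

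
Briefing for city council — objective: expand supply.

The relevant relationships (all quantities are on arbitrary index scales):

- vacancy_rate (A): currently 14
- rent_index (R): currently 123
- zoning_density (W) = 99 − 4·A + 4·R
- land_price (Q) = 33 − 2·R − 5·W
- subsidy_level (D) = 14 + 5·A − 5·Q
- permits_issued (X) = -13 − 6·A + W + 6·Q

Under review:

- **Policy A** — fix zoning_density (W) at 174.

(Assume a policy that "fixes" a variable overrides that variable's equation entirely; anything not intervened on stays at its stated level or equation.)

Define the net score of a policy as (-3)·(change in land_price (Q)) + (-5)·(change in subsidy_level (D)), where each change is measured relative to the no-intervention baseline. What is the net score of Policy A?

39710

Baseline:
  A = 14
  R = 123
  W = 99 − 4·14 + 4·123 = 535
  Q = 33 − 2·123 − 5·535 = -2888
  D = 14 + 5·14 − 5·(-2888) = 14524
Policy A (W := 174):
  A = 14
  R = 123
  W = 174
  Q = 33 − 2·123 − 5·174 = -1083
  D = 14 + 5·14 − 5·(-1083) = 5499
ΔQ = -1083 − (-2888) = 1805; ΔD = 5499 − 14524 = -9025
Score = (-3)·1805 + (-5)·(-9025) = 39710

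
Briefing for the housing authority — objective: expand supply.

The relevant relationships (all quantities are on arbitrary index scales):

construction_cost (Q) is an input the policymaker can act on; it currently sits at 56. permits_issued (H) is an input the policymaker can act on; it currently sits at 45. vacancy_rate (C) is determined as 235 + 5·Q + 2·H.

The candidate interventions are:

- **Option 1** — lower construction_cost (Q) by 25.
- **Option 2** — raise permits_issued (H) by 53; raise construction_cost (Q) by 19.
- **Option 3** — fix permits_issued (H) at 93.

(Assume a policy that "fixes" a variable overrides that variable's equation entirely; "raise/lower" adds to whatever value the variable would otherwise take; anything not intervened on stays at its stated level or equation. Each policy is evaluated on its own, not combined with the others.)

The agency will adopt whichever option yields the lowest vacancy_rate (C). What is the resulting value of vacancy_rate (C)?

Option 1 (Q − 25):
  Q = 56 − 25 = 31
  H = 45
  C = 235 + 5·31 + 2·45 = 480
Option 2 (H + 53, Q + 19):
  Q = 56 + 19 = 75
  H = 45 + 53 = 98
  C = 235 + 5·75 + 2·98 = 806
Option 3 (H := 93):
  Q = 56
  H = 93
  C = 235 + 5·56 + 2·93 = 701
Comparing — Option 1: C=480, Option 2: C=806, Option 3: C=701. Lowest is 480 (Option 1).

480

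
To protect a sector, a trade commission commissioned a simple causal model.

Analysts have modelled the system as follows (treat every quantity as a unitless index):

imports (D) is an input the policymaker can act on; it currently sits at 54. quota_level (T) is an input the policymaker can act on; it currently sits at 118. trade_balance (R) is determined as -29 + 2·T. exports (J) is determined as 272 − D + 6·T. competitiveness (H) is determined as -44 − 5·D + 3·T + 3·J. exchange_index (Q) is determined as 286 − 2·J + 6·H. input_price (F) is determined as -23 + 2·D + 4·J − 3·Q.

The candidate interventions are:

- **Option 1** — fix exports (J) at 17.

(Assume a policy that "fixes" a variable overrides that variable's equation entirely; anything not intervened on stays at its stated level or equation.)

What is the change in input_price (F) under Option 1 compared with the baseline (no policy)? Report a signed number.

39996

Baseline:
  D = 54
  T = 118
  J = 272 − 54 + 6·118 = 926
  H = -44 − 5·54 + 3·118 + 3·926 = 2818
  Q = 286 − 2·926 + 6·2818 = 15342
  F = -23 + 2·54 + 4·926 − 3·15342 = -42237
Option 1 (J := 17):
  D = 54
  T = 118
  J = 17
  H = -44 − 5·54 + 3·118 + 3·17 = 91
  Q = 286 − 2·17 + 6·91 = 798
  F = -23 + 2·54 + 4·17 − 3·798 = -2241
Change in F: -2241 − (-42237) = 39996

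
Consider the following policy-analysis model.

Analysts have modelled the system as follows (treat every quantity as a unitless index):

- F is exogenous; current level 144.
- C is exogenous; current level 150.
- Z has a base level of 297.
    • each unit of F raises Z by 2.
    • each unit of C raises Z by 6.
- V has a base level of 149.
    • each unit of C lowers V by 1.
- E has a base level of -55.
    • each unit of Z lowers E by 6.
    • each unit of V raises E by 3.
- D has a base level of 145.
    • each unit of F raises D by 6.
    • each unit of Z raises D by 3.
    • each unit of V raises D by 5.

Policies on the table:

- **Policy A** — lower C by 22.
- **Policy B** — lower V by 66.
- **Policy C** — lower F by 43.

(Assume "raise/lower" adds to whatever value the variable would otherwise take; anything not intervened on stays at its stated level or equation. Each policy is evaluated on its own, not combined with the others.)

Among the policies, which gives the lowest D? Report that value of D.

4943

Policy A (C − 22):
  F = 144
  C = 150 − 22 = 128
  Z = 297 + 2·144 + 6·128 = 1353
  V = 149 − 128 = 21
  D = 145 + 6·144 + 3·1353 + 5·21 = 5173
Policy B (V − 66):
  F = 144
  C = 150
  Z = 297 + 2·144 + 6·150 = 1485
  V = 149 − 150 (−66 from intervention) = -67
  D = 145 + 6·144 + 3·1485 + 5·(-67) = 5129
Policy C (F − 43):
  F = 144 − 43 = 101
  C = 150
  Z = 297 + 2·101 + 6·150 = 1399
  V = 149 − 150 = -1
  D = 145 + 6·101 + 3·1399 + 5·(-1) = 4943
Comparing — Policy A: D=5173, Policy B: D=5129, Policy C: D=4943. Lowest is 4943 (Policy C).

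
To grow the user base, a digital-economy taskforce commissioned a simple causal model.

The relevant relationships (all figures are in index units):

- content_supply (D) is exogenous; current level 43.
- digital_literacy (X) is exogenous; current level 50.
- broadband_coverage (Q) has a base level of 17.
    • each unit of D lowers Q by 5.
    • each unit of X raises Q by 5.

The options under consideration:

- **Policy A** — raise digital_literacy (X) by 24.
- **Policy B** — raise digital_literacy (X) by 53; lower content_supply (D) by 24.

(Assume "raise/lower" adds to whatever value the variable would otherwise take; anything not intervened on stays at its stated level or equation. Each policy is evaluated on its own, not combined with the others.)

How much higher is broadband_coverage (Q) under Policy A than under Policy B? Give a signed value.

Policy A (X + 24):
  D = 43
  X = 50 + 24 = 74
  Q = 17 − 5·43 + 5·74 = 172
Policy B (X + 53, D − 24):
  D = 43 − 24 = 19
  X = 50 + 53 = 103
  Q = 17 − 5·19 + 5·103 = 437
Q: 172 − 437 = -265

-265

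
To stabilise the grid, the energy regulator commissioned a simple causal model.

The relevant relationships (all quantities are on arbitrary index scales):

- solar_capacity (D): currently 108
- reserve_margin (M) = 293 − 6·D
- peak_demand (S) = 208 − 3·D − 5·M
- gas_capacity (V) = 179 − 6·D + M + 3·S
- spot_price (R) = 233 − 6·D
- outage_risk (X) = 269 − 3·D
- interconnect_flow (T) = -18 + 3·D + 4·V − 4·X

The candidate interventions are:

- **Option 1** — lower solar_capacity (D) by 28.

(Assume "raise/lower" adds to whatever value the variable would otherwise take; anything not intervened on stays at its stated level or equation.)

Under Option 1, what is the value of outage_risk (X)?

29

Option 1 (D − 28):
  D = 108 − 28 = 80
  X = 269 − 3·80 = 29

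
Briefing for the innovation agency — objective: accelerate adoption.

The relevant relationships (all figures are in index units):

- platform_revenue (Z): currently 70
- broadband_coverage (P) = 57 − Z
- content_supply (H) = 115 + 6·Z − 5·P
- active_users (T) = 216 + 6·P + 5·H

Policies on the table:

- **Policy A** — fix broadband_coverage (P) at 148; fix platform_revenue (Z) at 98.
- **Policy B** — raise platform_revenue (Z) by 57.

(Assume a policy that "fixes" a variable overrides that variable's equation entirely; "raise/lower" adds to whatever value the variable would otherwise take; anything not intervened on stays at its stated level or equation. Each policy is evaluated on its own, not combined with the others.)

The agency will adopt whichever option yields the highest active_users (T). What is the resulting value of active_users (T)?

5931

Policy A (P := 148, Z := 98):
  Z = 98
  P = 148
  H = 115 + 6·98 − 5·148 = -37
  T = 216 + 6·148 + 5·(-37) = 919
Policy B (Z + 57):
  Z = 70 + 57 = 127
  P = 57 − 127 = -70
  H = 115 + 6·127 − 5·(-70) = 1227
  T = 216 + 6·(-70) + 5·1227 = 5931
Comparing — Policy A: T=919, Policy B: T=5931. Highest is 5931 (Policy B).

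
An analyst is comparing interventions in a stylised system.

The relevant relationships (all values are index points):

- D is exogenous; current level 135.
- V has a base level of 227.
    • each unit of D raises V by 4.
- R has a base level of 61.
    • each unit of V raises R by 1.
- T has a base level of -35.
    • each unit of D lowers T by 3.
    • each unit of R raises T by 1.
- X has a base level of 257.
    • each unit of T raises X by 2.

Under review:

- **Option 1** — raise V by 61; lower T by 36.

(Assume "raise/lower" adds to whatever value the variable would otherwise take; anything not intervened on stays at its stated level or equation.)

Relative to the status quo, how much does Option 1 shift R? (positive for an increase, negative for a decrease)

Baseline:
  D = 135
  V = 227 + 4·135 = 767
  R = 61 + 767 = 828
Option 1 (V + 61, T − 36):
  D = 135
  V = 227 + 4·135 (+61 from intervention) = 828
  R = 61 + 828 = 889
Change in R: 889 − 828 = 61

61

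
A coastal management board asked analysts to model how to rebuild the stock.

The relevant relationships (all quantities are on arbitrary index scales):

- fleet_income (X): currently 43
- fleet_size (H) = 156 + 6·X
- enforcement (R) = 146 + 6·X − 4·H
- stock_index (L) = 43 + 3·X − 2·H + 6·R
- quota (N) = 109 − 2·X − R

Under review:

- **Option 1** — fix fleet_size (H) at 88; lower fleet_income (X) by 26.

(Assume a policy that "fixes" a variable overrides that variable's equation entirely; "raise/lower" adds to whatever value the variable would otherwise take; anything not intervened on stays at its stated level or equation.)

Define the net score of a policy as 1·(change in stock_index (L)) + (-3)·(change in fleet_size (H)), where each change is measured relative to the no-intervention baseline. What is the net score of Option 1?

8440

Baseline:
  X = 43
  H = 156 + 6·43 = 414
  R = 146 + 6·43 − 4·414 = -1252
  L = 43 + 3·43 − 2·414 + 6·(-1252) = -8168
Option 1 (H := 88, X − 26):
  X = 43 − 26 = 17
  H = 88
  R = 146 + 6·17 − 4·88 = -104
  L = 43 + 3·17 − 2·88 + 6·(-104) = -706
ΔL = -706 − (-8168) = 7462; ΔH = 88 − 414 = -326
Score = 1·7462 + (-3)·(-326) = 8440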